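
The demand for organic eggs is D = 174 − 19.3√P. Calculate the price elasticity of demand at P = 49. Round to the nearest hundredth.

-1.74

At P = 49, D = 38.9.
dD/dP = −19.3/(2√P) = −19.3/(2·7).
Point elasticity E = (dD/dP)·(P/D) = -1.3786 × 49/38.9 ≈ -1.74.
|E| > 1, so demand is elastic at this price.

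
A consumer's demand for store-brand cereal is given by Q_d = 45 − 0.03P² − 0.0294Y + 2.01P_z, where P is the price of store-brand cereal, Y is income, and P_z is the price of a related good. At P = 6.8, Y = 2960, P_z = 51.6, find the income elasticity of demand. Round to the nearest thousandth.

-1.443

Q_d = 45 − 0.03(6.8)² − 0.0294(2960) + 2.01(51.6) = 45 − 1.3872 − 87.024 + 103.716 = 60.3048.
∂Q_d/∂Y = −0.0294, so E_I = -0.0294·(2960/60.3048) ≈ -1.443.
E_I < 0: inferior good.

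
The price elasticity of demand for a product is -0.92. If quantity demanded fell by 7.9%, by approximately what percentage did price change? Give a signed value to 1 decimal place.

8.6

%ΔQ ≈ E × %ΔP ⇒ %ΔP = %ΔQ / E = (-7.9%)/(-0.92) ≈ 8.6%.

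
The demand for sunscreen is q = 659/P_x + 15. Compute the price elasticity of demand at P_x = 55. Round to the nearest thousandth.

-0.444

At P_x = 55, q = 26.9818.
dq/dP_x = −659/P_x² = −0.2179.
Point elasticity E = (dq/dP_x)·(P_x/q) = -0.2179 × 55/26.9818 ≈ -0.444.
|E| < 1, so demand is inelastic at this price.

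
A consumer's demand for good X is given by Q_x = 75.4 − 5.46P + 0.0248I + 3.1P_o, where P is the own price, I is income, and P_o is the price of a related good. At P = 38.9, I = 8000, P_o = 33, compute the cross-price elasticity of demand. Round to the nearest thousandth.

Q_x = 75.4 − 5.46(38.9) + 0.0248(8000) + 3.1(33) = 75.4 − 212.394 + 198.4 + 102.3 = 163.706.
∂Q_x/∂P_o = +3.1, so E_xy = 3.1·(33/163.706) ≈ 0.625.
E_xy > 0: the goods are substitutes.

0.625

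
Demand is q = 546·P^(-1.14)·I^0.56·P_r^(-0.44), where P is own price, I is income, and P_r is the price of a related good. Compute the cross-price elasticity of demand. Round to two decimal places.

For a Cobb–Douglas (constant-elasticity) form q = A·P_r^α·…, the elasticity with respect to P_r equals the exponent α at every point.
Here the exponent on P_r is -0.44, so the cross-price elasticity of demand is -0.44.

-0.44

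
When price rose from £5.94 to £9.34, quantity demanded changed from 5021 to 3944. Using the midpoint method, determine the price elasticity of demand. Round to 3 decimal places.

-0.540

%ΔQ = (3944 − 5021)/[(5021 + 3944)/2] = -1077/4482.5 ≈ -0.2403.
%ΔP = (9.34 − 5.94)/[(5.94 + 9.34)/2] = 3.4/7.64 ≈ 0.4450.
Arc elasticity E = %ΔQ/%ΔP ≈ -0.2403/0.4450 ≈ -0.540.
|E| < 1: demand is inelastic over this range.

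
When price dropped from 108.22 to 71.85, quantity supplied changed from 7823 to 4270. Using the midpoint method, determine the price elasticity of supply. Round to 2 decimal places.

1.45

%Δq = (4270 − 7823)/[(7823 + 4270)/2] = -3553/6046.5 ≈ -0.5876.
%ΔP = (71.85 − 108.22)/[(108.22 + 71.85)/2] = -36.37/90.035 ≈ -0.4040.
Arc elasticity E = %Δq/%ΔP ≈ -0.5876/-0.4040 ≈ 1.45.
|E| > 1: supply is elastic over this range.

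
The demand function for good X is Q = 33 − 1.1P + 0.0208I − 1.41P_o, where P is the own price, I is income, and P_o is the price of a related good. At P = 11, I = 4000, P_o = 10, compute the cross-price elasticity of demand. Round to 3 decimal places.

-0.157

First evaluate Q: 33 − 1.1(11) + 0.0208(4000) − 1.41(10) = 33 − 12.1 + 83.2 − 14.1 = 90.
∂Q/∂P_o = −1.41, so E_xy = -1.41·(10/90) ≈ -0.157.
E_xy < 0: the goods are complements.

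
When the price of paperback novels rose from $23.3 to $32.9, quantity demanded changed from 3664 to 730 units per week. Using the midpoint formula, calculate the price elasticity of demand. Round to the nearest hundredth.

%Δq = (730 − 3664)/[(3664 + 730)/2] = -2934/2197 ≈ -1.3355.
%Δp = (32.9 − 23.3)/[(23.3 + 32.9)/2] = 9.6/28.1 ≈ 0.3416.
Arc elasticity E = %Δq/%Δp ≈ -1.3355/0.3416 ≈ -3.91.
|E| > 1: demand is elastic over this range.

-3.91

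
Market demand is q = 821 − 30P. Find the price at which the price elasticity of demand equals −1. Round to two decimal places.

13.68

For linear demand q = a − bP, E = −bP/(a − bP). |E| = 1 ⇒ bP = a − bP ⇒ P = a/(2b).
P = 821/(2·30) ≈ 13.68.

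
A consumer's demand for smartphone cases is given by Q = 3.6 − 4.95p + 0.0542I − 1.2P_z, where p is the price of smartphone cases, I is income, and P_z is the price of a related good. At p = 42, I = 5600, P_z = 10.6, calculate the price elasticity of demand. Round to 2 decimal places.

Substituting, Q = 3.6 − 4.95(42) + 0.0542(5600) − 1.2(10.6) = 3.6 − 207.9 + 303.52 − 12.72 = 86.5.
∂Q/∂p = −4.95, so E_p = (−4.95)·(42/86.5) ≈ -2.40.
|E_p| > 1: demand is elastic.

-2.40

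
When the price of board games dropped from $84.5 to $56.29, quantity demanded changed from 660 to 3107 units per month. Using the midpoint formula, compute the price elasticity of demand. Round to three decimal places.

%ΔQ = (3107 − 660)/[(660 + 3107)/2] = 2447/1883.5 ≈ 1.2992.
%Δp = (56.29 − 84.5)/[(84.5 + 56.29)/2] = -28.21/70.395 ≈ -0.4007.
Arc elasticity E = %ΔQ/%Δp ≈ 1.2992/-0.4007 ≈ -3.242.
|E| > 1: demand is elastic over this range.

-3.242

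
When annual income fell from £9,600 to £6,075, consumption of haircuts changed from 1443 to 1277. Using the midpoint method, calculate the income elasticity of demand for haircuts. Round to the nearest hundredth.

0.27

%ΔQ = (1277 − 1443)/[(1443+1277)/2] = -166/1360 ≈ -0.1221.
%ΔI = (6,075 − 9,600)/[(9,600+6,075)/2] = -3525/7837.5 ≈ -0.4498.
E_I = %ΔQ/%ΔI ≈ 0.27.
E_I ∈ (0,1): normal good (necessity).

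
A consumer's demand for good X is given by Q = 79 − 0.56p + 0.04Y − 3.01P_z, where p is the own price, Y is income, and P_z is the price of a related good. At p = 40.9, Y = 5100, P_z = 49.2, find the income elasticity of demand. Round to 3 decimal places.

Substituting, Q = 79 − 0.56(40.9) + 0.04(5100) − 3.01(49.2) = 79 − 22.904 + 204 − 148.092 = 112.004.
∂Q/∂Y = +0.04, so E_I = 0.04·(5100/112.004) ≈ 1.821.
E_I > 1: normal good (luxury).

1.821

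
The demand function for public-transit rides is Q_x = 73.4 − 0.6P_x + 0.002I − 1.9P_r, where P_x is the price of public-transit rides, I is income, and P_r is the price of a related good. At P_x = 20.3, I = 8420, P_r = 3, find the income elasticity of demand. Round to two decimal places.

0.23

Q_x = 73.4 − 0.6(20.3) + 0.002(8420) − 1.9(3) = 73.4 − 12.18 + 16.84 − 5.7 = 72.36.
∂Q_x/∂I = +0.002, so E_I = 0.002·(8420/72.36) ≈ 0.23.
E_I ∈ (0,1): normal good (necessity).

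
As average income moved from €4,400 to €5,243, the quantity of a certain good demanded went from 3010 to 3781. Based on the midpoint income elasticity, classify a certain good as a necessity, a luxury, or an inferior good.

%ΔQ = (3781 − 3010)/[(3010+3781)/2] = 771/3395.5 ≈ 0.2271.
%ΔY = (5,243 − 4,400)/[(4,400+5,243)/2] = 843/4821.5 ≈ 0.1748.
E_I = %ΔQ/%ΔY ≈ 1.299.
E_I > 1: normal good (luxury).

luxury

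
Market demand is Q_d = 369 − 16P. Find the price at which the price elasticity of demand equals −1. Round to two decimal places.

11.53

For linear demand Q_d = a − bP, E = −bP/(a − bP). |E| = 1 ⇒ bP = a − bP ⇒ P = a/(2b).
P = 369/(2·16) ≈ 11.53.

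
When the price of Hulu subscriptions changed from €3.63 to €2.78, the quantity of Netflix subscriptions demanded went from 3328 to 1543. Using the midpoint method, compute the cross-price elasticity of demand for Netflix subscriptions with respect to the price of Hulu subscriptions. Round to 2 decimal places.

2.76

%ΔQ_x = (1543 − 3328)/[(3328+1543)/2] = -1785/2435.5 ≈ -0.7329.
%ΔP_y = (2.78 − 3.63)/[(3.63+2.78)/2] ≈ -0.2652.
E_xy = -0.7329/-0.2652 ≈ 2.76.
E_xy > 0, so Netflix subscriptions and Hulu subscriptions are substitutes.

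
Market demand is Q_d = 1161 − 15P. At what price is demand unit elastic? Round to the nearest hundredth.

For linear demand Q_d = a − bP, E = −bP/(a − bP). |E| = 1 ⇒ bP = a − bP ⇒ P = a/(2b).
P = 1161/(2·15) = 38.70.

38.70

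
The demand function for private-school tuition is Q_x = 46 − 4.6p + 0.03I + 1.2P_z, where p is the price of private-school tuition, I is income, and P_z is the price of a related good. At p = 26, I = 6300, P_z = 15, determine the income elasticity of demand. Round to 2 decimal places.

1.42

First evaluate Q_x: 46 − 4.6(26) + 0.03(6300) + 1.2(15) = 46 − 119.6 + 189 + 18 = 133.4.
∂Q_x/∂I = +0.03, so E_I = 0.03·(6300/133.4) ≈ 1.42.
E_I > 1: normal good (luxury).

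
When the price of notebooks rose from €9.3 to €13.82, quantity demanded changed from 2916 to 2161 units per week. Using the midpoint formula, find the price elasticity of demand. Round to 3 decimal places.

%ΔQ = (2161 − 2916)/[(2916 + 2161)/2] = -755/2538.5 ≈ -0.2974.
%ΔP = (13.82 − 9.3)/[(9.3 + 13.82)/2] = 4.52/11.56 ≈ 0.3910.
Arc elasticity E = %ΔQ/%ΔP ≈ -0.2974/0.3910 ≈ -0.761.
|E| < 1: demand is inelastic over this range.

-0.761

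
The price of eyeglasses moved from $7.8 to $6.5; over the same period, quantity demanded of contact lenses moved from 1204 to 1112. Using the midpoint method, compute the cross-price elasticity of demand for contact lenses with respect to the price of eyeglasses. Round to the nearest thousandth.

%ΔQ_x = (1112 − 1204)/[(1204+1112)/2] = -92/1158 ≈ -0.0794.
%ΔP_y = (6.5 − 7.8)/[(7.8+6.5)/2] ≈ -0.1818.
E_xy = -0.0794/-0.1818 ≈ 0.437.
E_xy > 0, so contact lenses and eyeglasses are substitutes.

0.437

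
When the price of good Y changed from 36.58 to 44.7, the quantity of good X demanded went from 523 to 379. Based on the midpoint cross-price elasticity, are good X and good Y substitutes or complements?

%ΔQ_x = (379 − 523)/[(523+379)/2] = -144/451 ≈ -0.3193.
%ΔP_y = (44.7 − 36.58)/[(36.58+44.7)/2] ≈ 0.1998.
E_xy = -0.3193/0.1998 ≈ -1.598.
E_xy < 0, so the goods are complements.

complements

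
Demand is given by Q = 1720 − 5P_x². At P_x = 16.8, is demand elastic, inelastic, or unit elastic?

At P_x = 16.8, Q = 308.8.
dQ/dP_x = −2·5·P_x = −168.
Point elasticity E = (dQ/dP_x)·(P_x/Q) = -168 × 16.8/308.8 ≈ -9.140.
|E| ≈ 9.140 > 1, so demand is elastic.

elastic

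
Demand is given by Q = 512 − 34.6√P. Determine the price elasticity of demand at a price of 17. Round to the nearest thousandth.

-0.193

At P = 17, Q = 369.3405.
dQ/dP = −34.6/(2√P) = −34.6/(2·4.1231).
Point elasticity E = (dQ/dP)·(P/Q) = -4.1959 × 17/369.3405 ≈ -0.193.
|E| < 1, so demand is inelastic at this price.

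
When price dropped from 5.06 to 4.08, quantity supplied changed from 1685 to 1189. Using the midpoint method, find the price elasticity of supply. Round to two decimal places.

%Δq = (1189 − 1685)/[(1685 + 1189)/2] = -496/1437 ≈ -0.3452.
%Δp = (4.08 − 5.06)/[(5.06 + 4.08)/2] = -0.98/4.57 ≈ -0.2144.
Arc elasticity E = %Δq/%Δp ≈ -0.3452/-0.2144 ≈ 1.61.
|E| > 1: supply is elastic over this range.

1.61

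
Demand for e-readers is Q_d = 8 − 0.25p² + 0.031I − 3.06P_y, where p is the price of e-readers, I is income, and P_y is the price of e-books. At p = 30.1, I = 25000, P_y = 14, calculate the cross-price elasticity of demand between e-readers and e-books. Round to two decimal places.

First evaluate Q_d: 8 − 0.25(30.1)² + 0.031(25000) − 3.06(14) = 8 − 226.5025 + 775 − 42.84 = 513.6575.
∂Q_d/∂P_y = −3.06, so E_xy = -3.06·(14/513.6575) ≈ -0.08.
E_xy < 0: the goods are complements.

-0.08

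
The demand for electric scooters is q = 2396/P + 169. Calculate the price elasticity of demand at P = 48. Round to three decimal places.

-0.228

At P = 48, q = 218.9167.
dq/dP = −2396/P² = −1.0399.
Point elasticity E = (dq/dP)·(P/q) = -1.0399 × 48/218.9167 ≈ -0.228.
|E| < 1, so demand is inelastic at this price.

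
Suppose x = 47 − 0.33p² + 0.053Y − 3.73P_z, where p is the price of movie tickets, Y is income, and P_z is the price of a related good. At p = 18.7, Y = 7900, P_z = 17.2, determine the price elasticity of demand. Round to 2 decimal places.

-0.81

At the given point, x = 47 − 0.33(18.7)² + 0.053(7900) − 3.73(17.2) = 47 − 115.3977 + 418.7 − 64.156 = 286.1463.
∂x/∂p = −2·0.33·p = -12.342, so E_p = -12.342·(18.7/286.1463) ≈ -0.81.
|E_p| < 1: demand is inelastic.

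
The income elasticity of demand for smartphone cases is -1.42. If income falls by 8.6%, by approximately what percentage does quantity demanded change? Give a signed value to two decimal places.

%ΔQ ≈ E × %ΔI = (-1.42) × (-8.6%) ≈ 12.21%.

12.21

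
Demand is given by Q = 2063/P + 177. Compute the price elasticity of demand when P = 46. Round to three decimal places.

At P = 46, Q = 221.8478.
dQ/dP = −2063/P² = −0.975.
Point elasticity E = (dQ/dP)·(P/Q) = -0.975 × 46/221.8478 ≈ -0.202.
|E| < 1, so demand is inelastic at this price.

-0.202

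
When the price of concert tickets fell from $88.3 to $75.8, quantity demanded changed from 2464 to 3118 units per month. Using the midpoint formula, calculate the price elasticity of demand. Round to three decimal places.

%ΔQ = (3118 − 2464)/[(2464 + 3118)/2] = 654/2791 ≈ 0.2343.
%ΔP = (75.8 − 88.3)/[(88.3 + 75.8)/2] = -12.5/82.05 ≈ -0.1523.
Arc elasticity E = %ΔQ/%ΔP ≈ 0.2343/-0.1523 ≈ -1.538.
|E| > 1: demand is elastic over this range.

-1.538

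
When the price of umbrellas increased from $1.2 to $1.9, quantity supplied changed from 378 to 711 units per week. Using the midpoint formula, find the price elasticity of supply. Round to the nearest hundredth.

%Δq = (711 − 378)/[(378 + 711)/2] = 333/544.5 ≈ 0.6116.
%ΔP = (1.9 − 1.2)/[(1.2 + 1.9)/2] = 0.7/1.55 ≈ 0.4516.
Arc elasticity E = %Δq/%ΔP ≈ 0.6116/0.4516 ≈ 1.35.
|E| > 1: supply is elastic over this range.

1.35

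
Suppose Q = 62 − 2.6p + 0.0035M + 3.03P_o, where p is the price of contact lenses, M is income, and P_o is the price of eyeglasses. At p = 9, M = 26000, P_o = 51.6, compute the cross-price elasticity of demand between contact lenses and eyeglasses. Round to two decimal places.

Evaluating quantity at (p, M, P_o) gives Q = 62 − 2.6(9) + 0.0035(26000) + 3.03(51.6) = 62 − 23.4 + 91 + 156.348 = 285.948.
∂Q/∂P_o = +3.03, so E_xy = 3.03·(51.6/285.948) ≈ 0.55.
E_xy > 0: the goods are substitutes.

0.55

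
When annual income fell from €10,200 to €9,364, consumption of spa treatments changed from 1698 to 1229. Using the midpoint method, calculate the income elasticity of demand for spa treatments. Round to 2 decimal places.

%ΔQ = (1229 − 1698)/[(1698+1229)/2] = -469/1463.5 ≈ -0.3205.
%ΔY = (9,364 − 10,200)/[(10,200+9,364)/2] = -836/9782 ≈ -0.0855.
E_I = %ΔQ/%ΔY ≈ 3.75.
E_I > 1: normal good (luxury).

3.75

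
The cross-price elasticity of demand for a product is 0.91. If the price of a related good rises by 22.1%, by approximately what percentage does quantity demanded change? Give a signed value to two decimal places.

20.11

%ΔQ ≈ E × %ΔP_y = (0.91) × (22.1%) ≈ 20.11%.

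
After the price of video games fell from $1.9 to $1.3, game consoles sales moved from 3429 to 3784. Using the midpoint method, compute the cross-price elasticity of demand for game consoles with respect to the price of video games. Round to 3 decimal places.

%ΔQ_x = (3784 − 3429)/[(3429+3784)/2] = 355/3606.5 ≈ 0.0984.
%ΔP_y = (1.3 − 1.9)/[(1.9+1.3)/2] ≈ -0.3750.
E_xy = 0.0984/-0.3750 ≈ -0.262.
E_xy < 0, so game consoles and video games are complements.

-0.262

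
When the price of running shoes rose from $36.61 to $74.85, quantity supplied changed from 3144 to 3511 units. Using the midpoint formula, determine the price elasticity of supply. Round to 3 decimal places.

%Δq = (3511 − 3144)/[(3144 + 3511)/2] = 367/3327.5 ≈ 0.1103.
%ΔP = (74.85 − 36.61)/[(36.61 + 74.85)/2] = 38.24/55.73 ≈ 0.6862.
Arc elasticity E = %Δq/%ΔP ≈ 0.1103/0.6862 ≈ 0.161.
|E| < 1: supply is inelastic over this range.

0.161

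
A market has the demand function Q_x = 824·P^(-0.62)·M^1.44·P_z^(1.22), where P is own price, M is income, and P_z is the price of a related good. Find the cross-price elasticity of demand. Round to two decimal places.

1.22

For a Cobb–Douglas (constant-elasticity) form Q_x = A·P_z^α·…, the elasticity with respect to P_z equals the exponent α at every point.
Here the exponent on P_z is 1.22, so the cross-price elasticity of demand is 1.22.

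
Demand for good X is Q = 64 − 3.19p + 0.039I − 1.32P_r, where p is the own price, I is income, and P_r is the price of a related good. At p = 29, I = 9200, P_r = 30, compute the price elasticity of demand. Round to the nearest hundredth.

-0.32

At the given point, Q = 64 − 3.19(29) + 0.039(9200) − 1.32(30) = 64 − 92.51 + 358.8 − 39.6 = 290.69.
∂Q/∂p = −3.19, so E_p = (−3.19)·(29/290.69) ≈ -0.32.
|E_p| < 1: demand is inelastic.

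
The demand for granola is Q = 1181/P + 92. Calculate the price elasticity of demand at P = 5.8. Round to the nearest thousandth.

-0.689

At P = 5.8, Q = 295.6207.
dQ/dP = −1181/P² = −35.107.
Point elasticity E = (dQ/dP)·(P/Q) = -35.107 × 5.8/295.6207 ≈ -0.689.
|E| < 1, so demand is inelastic at this price.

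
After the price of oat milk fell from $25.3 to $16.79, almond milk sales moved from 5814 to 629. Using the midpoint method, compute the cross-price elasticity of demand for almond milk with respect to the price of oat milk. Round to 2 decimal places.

%ΔQ_x = (629 − 5814)/[(5814+629)/2] = -5185/3221.5 ≈ -1.6095.
%ΔP_y = (16.79 − 25.3)/[(25.3+16.79)/2] ≈ -0.4044.
E_xy = -1.6095/-0.4044 ≈ 3.98.
E_xy > 0, so almond milk and oat milk are substitutes.

3.98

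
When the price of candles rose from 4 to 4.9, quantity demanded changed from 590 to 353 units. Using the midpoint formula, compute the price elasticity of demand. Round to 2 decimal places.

%ΔQ = (353 − 590)/[(590 + 353)/2] = -237/471.5 ≈ -0.5027.
%ΔP = (4.9 − 4)/[(4 + 4.9)/2] = 0.9/4.45 ≈ 0.2022.
Arc elasticity E = %ΔQ/%ΔP ≈ -0.5027/0.2022 ≈ -2.49.
|E| > 1: demand is elastic over this range.

-2.49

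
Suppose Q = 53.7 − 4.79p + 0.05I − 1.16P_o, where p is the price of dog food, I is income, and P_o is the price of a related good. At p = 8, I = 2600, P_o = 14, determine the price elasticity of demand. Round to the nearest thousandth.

-0.297

Q = 53.7 − 4.79(8) + 0.05(2600) − 1.16(14) = 53.7 − 38.32 + 130 − 16.24 = 129.14.
∂Q/∂p = −4.79, so E_p = (−4.79)·(8/129.14) ≈ -0.297.
|E_p| < 1: demand is inelastic.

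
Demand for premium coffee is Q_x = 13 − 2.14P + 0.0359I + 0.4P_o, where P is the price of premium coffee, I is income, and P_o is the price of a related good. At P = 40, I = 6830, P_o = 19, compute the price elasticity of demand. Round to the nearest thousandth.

Evaluating quantity at (P, I, P_o) gives Q_x = 13 − 2.14(40) + 0.0359(6830) + 0.4(19) = 13 − 85.6 + 245.197 + 7.6 = 180.197.
∂Q_x/∂P = −2.14, so E_p = (−2.14)·(40/180.197) ≈ -0.475.
|E_p| < 1: demand is inelastic.

-0.475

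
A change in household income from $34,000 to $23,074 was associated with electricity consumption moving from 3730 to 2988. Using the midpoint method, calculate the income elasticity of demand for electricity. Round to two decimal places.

0.58

%ΔQ = (2988 − 3730)/[(3730+2988)/2] = -742/3359 ≈ -0.2209.
%ΔI = (23,074 − 34,000)/[(34,000+23,074)/2] = -10926/28537 ≈ -0.3829.
E_I = %ΔQ/%ΔI ≈ 0.58.
E_I ∈ (0,1): normal good (necessity).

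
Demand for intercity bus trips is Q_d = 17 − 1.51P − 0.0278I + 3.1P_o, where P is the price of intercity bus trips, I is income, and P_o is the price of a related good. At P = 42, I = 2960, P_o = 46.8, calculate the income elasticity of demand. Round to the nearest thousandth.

At the given point, Q_d = 17 − 1.51(42) − 0.0278(2960) + 3.1(46.8) = 17 − 63.42 − 82.288 + 145.08 = 16.372.
∂Q_d/∂I = −0.0278, so E_I = -0.0278·(2960/16.372) ≈ -5.026.
E_I < 0: inferior good.

-5.026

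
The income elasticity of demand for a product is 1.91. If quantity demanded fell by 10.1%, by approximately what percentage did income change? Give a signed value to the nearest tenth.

-5.3

%ΔQ ≈ E × %ΔI ⇒ %ΔI = %ΔQ / E = (-10.1%)/(1.91) ≈ -5.3%.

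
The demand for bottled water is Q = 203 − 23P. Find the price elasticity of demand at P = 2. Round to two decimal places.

At P = 2, Q = 157.
dQ/dP = −23.
Point elasticity E = (dQ/dP)·(P/Q) = -23 × 2/157 ≈ -0.29.
|E| < 1, so demand is inelastic at this price.

-0.29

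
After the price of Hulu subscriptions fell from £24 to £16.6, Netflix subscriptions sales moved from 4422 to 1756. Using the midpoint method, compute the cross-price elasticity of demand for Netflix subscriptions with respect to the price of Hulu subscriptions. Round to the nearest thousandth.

2.368

%ΔQ_x = (1756 − 4422)/[(4422+1756)/2] = -2666/3089 ≈ -0.8631.
%ΔP_y = (16.6 − 24)/[(24+16.6)/2] ≈ -0.3645.
E_xy = -0.8631/-0.3645 ≈ 2.368.
E_xy > 0, so Netflix subscriptions and Hulu subscriptions are substitutes.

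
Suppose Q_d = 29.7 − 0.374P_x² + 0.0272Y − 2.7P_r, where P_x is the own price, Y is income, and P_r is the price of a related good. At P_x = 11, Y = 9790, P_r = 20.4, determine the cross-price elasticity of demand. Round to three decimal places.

-0.282

Evaluating quantity at (P_x, Y, P_r) gives Q_d = 29.7 − 0.374(11)² + 0.0272(9790) − 2.7(20.4) = 29.7 − 45.254 + 266.288 − 55.08 = 195.654.
∂Q_d/∂P_r = −2.7, so E_xy = -2.7·(20.4/195.654) ≈ -0.282.
E_xy < 0: the goods are complements.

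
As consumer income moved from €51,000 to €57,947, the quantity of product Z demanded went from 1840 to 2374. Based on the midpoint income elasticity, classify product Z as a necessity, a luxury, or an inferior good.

%ΔQ = (2374 − 1840)/[(1840+2374)/2] = 534/2107 ≈ 0.2534.
%ΔI = (57,947 − 51,000)/[(51,000+57,947)/2] = 6947/54473.5 ≈ 0.1275.
E_I = %ΔQ/%ΔI ≈ 1.987.
E_I > 1: normal good (luxury).

luxury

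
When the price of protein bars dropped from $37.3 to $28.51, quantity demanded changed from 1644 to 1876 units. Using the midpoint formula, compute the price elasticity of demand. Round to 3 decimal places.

-0.493

%Δq = (1876 − 1644)/[(1644 + 1876)/2] = 232/1760 ≈ 0.1318.
%ΔP = (28.51 − 37.3)/[(37.3 + 28.51)/2] = -8.79/32.905 ≈ -0.2671.
Arc elasticity E = %Δq/%ΔP ≈ 0.1318/-0.2671 ≈ -0.493.
|E| < 1: demand is inelastic over this range.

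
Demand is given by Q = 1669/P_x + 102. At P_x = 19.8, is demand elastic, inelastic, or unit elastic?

At P_x = 19.8, Q = 186.2929.
dQ/dP_x = −1669/P_x² = −4.2572.
Point elasticity E = (dQ/dP_x)·(P_x/Q) = -4.2572 × 19.8/186.2929 ≈ -0.452.
|E| ≈ 0.452 < 1, so demand is inelastic.

inelastic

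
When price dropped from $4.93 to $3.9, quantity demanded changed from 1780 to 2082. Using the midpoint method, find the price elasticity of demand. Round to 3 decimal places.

-0.670

%Δq = (2082 − 1780)/[(1780 + 2082)/2] = 302/1931 ≈ 0.1564.
%Δp = (3.9 − 4.93)/[(4.93 + 3.9)/2] = -1.03/4.415 ≈ -0.2333.
Arc elasticity E = %Δq/%Δp ≈ 0.1564/-0.2333 ≈ -0.670.
|E| < 1: demand is inelastic over this range.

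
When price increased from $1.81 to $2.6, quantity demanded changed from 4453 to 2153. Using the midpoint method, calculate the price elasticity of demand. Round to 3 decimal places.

-1.944

%Δq = (2153 − 4453)/[(4453 + 2153)/2] = -2300/3303 ≈ -0.6963.
%Δp = (2.6 − 1.81)/[(1.81 + 2.6)/2] = 0.79/2.205 ≈ 0.3583.
Arc elasticity E = %Δq/%Δp ≈ -0.6963/0.3583 ≈ -1.944.
|E| > 1: demand is elastic over this range.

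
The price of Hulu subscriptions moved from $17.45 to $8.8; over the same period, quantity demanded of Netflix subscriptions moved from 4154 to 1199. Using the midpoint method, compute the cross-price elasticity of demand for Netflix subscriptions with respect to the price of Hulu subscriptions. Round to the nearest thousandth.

1.675

%ΔQ_x = (1199 − 4154)/[(4154+1199)/2] = -2955/2676.5 ≈ -1.1041.
%ΔP_y = (8.8 − 17.45)/[(17.45+8.8)/2] ≈ -0.6590.
E_xy = -1.1041/-0.6590 ≈ 1.675.
E_xy > 0, so Netflix subscriptions and Hulu subscriptions are substitutes.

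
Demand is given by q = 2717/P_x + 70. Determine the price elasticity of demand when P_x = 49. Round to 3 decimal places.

-0.442

At P_x = 49, q = 125.449.
dq/dP_x = −2717/P_x² = −1.1316.
Point elasticity E = (dq/dP_x)·(P_x/q) = -1.1316 × 49/125.449 ≈ -0.442.
|E| < 1, so demand is inelastic at this price.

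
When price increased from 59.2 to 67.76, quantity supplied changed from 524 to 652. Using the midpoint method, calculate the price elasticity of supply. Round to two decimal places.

1.61

%ΔQ = (652 − 524)/[(524 + 652)/2] = 128/588 ≈ 0.2177.
%ΔP = (67.76 − 59.2)/[(59.2 + 67.76)/2] = 8.56/63.48 ≈ 0.1348.
Arc elasticity E = %ΔQ/%ΔP ≈ 0.2177/0.1348 ≈ 1.61.
|E| > 1: supply is elastic over this range.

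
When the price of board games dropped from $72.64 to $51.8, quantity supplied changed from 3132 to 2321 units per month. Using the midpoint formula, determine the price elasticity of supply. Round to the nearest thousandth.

%Δq = (2321 − 3132)/[(3132 + 2321)/2] = -811/2726.5 ≈ -0.2975.
%Δp = (51.8 − 72.64)/[(72.64 + 51.8)/2] = -20.84/62.22 ≈ -0.3349.
Arc elasticity E = %Δq/%Δp ≈ -0.2975/-0.3349 ≈ 0.888.
|E| < 1: supply is inelastic over this range.

0.888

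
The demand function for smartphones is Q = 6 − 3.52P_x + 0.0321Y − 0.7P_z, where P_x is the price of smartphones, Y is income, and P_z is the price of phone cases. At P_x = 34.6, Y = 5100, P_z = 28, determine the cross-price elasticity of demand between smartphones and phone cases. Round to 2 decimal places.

First evaluate Q: 6 − 3.52(34.6) + 0.0321(5100) − 0.7(28) = 6 − 121.792 + 163.71 − 19.6 = 28.318.
∂Q/∂P_z = −0.7, so E_xy = -0.7·(28/28.318) ≈ -0.69.
E_xy < 0: the goods are complements.

-0.69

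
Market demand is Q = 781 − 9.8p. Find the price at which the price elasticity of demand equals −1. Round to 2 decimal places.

39.85

For linear demand Q = a − bp, E = −bp/(a − bp). |E| = 1 ⇒ bp = a − bp ⇒ p = a/(2b).
p = 781/(2·9.8) ≈ 39.85.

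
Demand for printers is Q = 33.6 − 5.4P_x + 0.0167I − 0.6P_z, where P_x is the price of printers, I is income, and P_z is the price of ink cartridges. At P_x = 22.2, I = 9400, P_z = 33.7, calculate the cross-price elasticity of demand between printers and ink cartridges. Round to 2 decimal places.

-0.40

Q = 33.6 − 5.4(22.2) + 0.0167(9400) − 0.6(33.7) = 33.6 − 119.88 + 156.98 − 20.22 = 50.48.
∂Q/∂P_z = −0.6, so E_xy = -0.6·(33.7/50.48) ≈ -0.40.
E_xy < 0: the goods are complements.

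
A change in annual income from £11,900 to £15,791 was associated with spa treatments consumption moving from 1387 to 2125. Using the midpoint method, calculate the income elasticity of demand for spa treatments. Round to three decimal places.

1.495

%ΔQ = (2125 − 1387)/[(1387+2125)/2] = 738/1756 ≈ 0.4203.
%ΔI = (15,791 − 11,900)/[(11,900+15,791)/2] = 3891/13845.5 ≈ 0.2810.
E_I = %ΔQ/%ΔI ≈ 1.495.
E_I > 1: normal good (luxury).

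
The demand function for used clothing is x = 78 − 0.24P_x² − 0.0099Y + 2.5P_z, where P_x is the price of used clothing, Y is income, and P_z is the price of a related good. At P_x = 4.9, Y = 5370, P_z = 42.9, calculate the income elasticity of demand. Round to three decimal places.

-0.421

First evaluate x: 78 − 0.24(4.9)² − 0.0099(5370) + 2.5(42.9) = 78 − 5.7624 − 53.163 + 107.25 = 126.3246.
∂x/∂Y = −0.0099, so E_I = -0.0099·(5370/126.3246) ≈ -0.421.
E_I < 0: inferior good.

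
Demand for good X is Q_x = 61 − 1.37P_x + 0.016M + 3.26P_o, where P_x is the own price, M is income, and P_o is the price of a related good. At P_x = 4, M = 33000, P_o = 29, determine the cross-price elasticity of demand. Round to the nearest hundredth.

At the given point, Q_x = 61 − 1.37(4) + 0.016(33000) + 3.26(29) = 61 − 5.48 + 528 + 94.54 = 678.06.
∂Q_x/∂P_o = +3.26, so E_xy = 3.26·(29/678.06) ≈ 0.14.
E_xy > 0: the goods are substitutes.

0.14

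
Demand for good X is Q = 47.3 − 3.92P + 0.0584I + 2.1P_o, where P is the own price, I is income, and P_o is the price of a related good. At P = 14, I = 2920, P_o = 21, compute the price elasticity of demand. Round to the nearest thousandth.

Substituting, Q = 47.3 − 3.92(14) + 0.0584(2920) + 2.1(21) = 47.3 − 54.88 + 170.528 + 44.1 = 207.048.
∂Q/∂P = −3.92, so E_p = (−3.92)·(14/207.048) ≈ -0.265.
|E_p| < 1: demand is inelastic.

-0.265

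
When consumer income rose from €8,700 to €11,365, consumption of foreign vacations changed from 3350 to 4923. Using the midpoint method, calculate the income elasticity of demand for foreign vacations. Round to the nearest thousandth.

1.432

%ΔQ = (4923 − 3350)/[(3350+4923)/2] = 1573/4136.5 ≈ 0.3803.
%ΔM = (11,365 − 8,700)/[(8,700+11,365)/2] = 2665/10032.5 ≈ 0.2656.
E_I = %ΔQ/%ΔM ≈ 1.432.
E_I > 1: normal good (luxury).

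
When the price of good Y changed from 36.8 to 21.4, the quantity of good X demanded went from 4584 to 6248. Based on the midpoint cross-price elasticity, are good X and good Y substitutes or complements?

%ΔQ_x = (6248 − 4584)/[(4584+6248)/2] = 1664/5416 ≈ 0.3072.
%ΔP_y = (21.4 − 36.8)/[(36.8+21.4)/2] ≈ -0.5292.
E_xy = 0.3072/-0.5292 ≈ -0.581.
E_xy < 0, so the goods are complements.

complements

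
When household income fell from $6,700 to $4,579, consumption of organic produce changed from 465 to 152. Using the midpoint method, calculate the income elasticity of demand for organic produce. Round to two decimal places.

%ΔQ = (152 − 465)/[(465+152)/2] = -313/308.5 ≈ -1.0146.
%ΔI = (4,579 − 6,700)/[(6,700+4,579)/2] = -2121/5639.5 ≈ -0.3761.
E_I = %ΔQ/%ΔI ≈ 2.70.
E_I > 1: normal good (luxury).

2.70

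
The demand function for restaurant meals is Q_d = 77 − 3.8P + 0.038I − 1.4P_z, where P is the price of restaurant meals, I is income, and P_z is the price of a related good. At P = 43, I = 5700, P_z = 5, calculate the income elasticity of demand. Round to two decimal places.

1.76

First evaluate Q_d: 77 − 3.8(43) + 0.038(5700) − 1.4(5) = 77 − 163.4 + 216.6 − 7 = 123.2.
∂Q_d/∂I = +0.038, so E_I = 0.038·(5700/123.2) ≈ 1.76.
E_I > 1: normal good (luxury).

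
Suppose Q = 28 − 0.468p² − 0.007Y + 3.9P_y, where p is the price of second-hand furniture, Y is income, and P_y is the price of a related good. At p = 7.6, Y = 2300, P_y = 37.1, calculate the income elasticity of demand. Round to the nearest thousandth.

First evaluate Q: 28 − 0.468(7.6)² − 0.007(2300) + 3.9(37.1) = 28 − 27.0317 − 16.1 + 144.69 = 129.5583.
∂Q/∂Y = −0.007, so E_I = -0.007·(2300/129.5583) ≈ -0.124.
E_I < 0: inferior good.

-0.124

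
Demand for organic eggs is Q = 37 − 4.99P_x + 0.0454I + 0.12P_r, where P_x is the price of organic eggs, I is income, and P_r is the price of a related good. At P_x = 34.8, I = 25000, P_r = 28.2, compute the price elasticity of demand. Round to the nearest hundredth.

-0.17

Evaluating quantity at (P_x, I, P_r) gives Q = 37 − 4.99(34.8) + 0.0454(25000) + 0.12(28.2) = 37 − 173.652 + 1135 + 3.384 = 1001.732.
∂Q/∂P_x = −4.99, so E_p = (−4.99)·(34.8/1001.732) ≈ -0.17.
|E_p| < 1: demand is inelastic.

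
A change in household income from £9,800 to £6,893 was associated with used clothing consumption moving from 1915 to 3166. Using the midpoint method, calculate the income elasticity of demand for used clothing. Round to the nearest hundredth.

-1.41

%ΔQ = (3166 − 1915)/[(1915+3166)/2] = 1251/2540.5 ≈ 0.4924.
%ΔY = (6,893 − 9,800)/[(9,800+6,893)/2] = -2907/8346.5 ≈ -0.3483.
E_I = %ΔQ/%ΔY ≈ -1.41.
E_I < 0: inferior good.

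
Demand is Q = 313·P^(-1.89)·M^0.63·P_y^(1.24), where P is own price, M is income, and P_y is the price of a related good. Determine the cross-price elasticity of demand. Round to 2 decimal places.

1.24

For a Cobb–Douglas (constant-elasticity) form Q = A·P_y^α·…, the elasticity with respect to P_y equals the exponent α at every point.
Here the exponent on P_y is 1.24, so the cross-price elasticity of demand is 1.24.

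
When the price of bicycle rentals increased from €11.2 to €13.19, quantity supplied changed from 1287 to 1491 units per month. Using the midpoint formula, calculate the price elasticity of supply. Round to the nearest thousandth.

%Δq = (1491 − 1287)/[(1287 + 1491)/2] = 204/1389 ≈ 0.1469.
%Δp = (13.19 − 11.2)/[(11.2 + 13.19)/2] = 1.99/12.195 ≈ 0.1632.
Arc elasticity E = %Δq/%Δp ≈ 0.1469/0.1632 ≈ 0.900.
|E| < 1: supply is inelastic over this range.

0.900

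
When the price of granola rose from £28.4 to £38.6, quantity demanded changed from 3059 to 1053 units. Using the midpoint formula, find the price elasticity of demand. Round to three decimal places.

-3.204

%Δq = (1053 − 3059)/[(3059 + 1053)/2] = -2006/2056 ≈ -0.9757.
%Δp = (38.6 − 28.4)/[(28.4 + 38.6)/2] = 10.2/33.5 ≈ 0.3045.
Arc elasticity E = %Δq/%Δp ≈ -0.9757/0.3045 ≈ -3.204.
|E| > 1: demand is elastic over this range.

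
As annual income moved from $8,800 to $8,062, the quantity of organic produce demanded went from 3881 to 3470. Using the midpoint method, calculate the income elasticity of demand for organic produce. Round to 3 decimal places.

1.277

%ΔQ = (3470 − 3881)/[(3881+3470)/2] = -411/3675.5 ≈ -0.1118.
%ΔY = (8,062 − 8,800)/[(8,800+8,062)/2] = -738/8431 ≈ -0.0875.
E_I = %ΔQ/%ΔY ≈ 1.277.
E_I > 1: normal good (luxury).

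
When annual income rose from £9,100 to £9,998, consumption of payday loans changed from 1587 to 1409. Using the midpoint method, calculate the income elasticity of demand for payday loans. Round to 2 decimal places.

-1.26

%ΔQ = (1409 − 1587)/[(1587+1409)/2] = -178/1498 ≈ -0.1188.
%ΔI = (9,998 − 9,100)/[(9,100+9,998)/2] = 898/9549 ≈ 0.0940.
E_I = %ΔQ/%ΔI ≈ -1.26.
E_I < 0: inferior good.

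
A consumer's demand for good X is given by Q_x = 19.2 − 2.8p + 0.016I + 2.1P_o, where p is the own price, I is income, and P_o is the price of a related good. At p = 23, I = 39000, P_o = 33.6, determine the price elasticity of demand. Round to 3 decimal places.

First evaluate Q_x: 19.2 − 2.8(23) + 0.016(39000) + 2.1(33.6) = 19.2 − 64.4 + 624 + 70.56 = 649.36.
∂Q_x/∂p = −2.8, so E_p = (−2.8)·(23/649.36) ≈ -0.099.
|E_p| < 1: demand is inelastic.

-0.099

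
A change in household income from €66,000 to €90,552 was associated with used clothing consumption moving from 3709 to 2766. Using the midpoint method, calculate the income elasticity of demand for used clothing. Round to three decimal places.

%ΔQ = (2766 − 3709)/[(3709+2766)/2] = -943/3237.5 ≈ -0.2913.
%ΔI = (90,552 − 66,000)/[(66,000+90,552)/2] = 24552/78276 ≈ 0.3137.
E_I = %ΔQ/%ΔI ≈ -0.929.
E_I < 0: inferior good.

-0.929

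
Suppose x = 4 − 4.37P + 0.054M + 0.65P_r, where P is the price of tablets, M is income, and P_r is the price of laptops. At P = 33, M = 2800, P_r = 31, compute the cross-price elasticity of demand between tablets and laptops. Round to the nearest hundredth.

At the given point, x = 4 − 4.37(33) + 0.054(2800) + 0.65(31) = 4 − 144.21 + 151.2 + 20.15 = 31.14.
∂x/∂P_r = +0.65, so E_xy = 0.65·(31/31.14) ≈ 0.65.
E_xy > 0: the goods are substitutes.

0.65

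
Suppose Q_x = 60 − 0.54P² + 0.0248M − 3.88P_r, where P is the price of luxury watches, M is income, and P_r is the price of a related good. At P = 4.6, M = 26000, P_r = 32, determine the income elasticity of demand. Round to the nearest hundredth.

1.13

Substituting, Q_x = 60 − 0.54(4.6)² + 0.0248(26000) − 3.88(32) = 60 − 11.4264 + 644.8 − 124.16 = 569.2136.
∂Q_x/∂M = +0.0248, so E_I = 0.0248·(26000/569.2136) ≈ 1.13.
E_I > 1: normal good (luxury).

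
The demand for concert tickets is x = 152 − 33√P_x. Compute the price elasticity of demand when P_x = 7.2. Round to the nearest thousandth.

-0.698

At P_x = 7.2, x = 63.4517.
dx/dP_x = −33/(2√P_x) = −33/(2·2.6833).
Point elasticity E = (dx/dP_x)·(P_x/x) = -6.1492 × 7.2/63.4517 ≈ -0.698.
|E| < 1, so demand is inelastic at this price.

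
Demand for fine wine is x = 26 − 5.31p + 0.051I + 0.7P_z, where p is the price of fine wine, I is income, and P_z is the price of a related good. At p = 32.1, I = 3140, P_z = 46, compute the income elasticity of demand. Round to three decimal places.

First evaluate x: 26 − 5.31(32.1) + 0.051(3140) + 0.7(46) = 26 − 170.451 + 160.14 + 32.2 = 47.889.
∂x/∂I = +0.051, so E_I = 0.051·(3140/47.889) ≈ 3.344.
E_I > 1: normal good (luxury).

3.344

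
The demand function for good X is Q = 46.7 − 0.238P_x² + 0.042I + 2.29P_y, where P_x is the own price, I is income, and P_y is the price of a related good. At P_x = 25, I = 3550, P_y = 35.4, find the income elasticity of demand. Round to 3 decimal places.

At the given point, Q = 46.7 − 0.238(25)² + 0.042(3550) + 2.29(35.4) = 46.7 − 148.75 + 149.1 + 81.066 = 128.116.
∂Q/∂I = +0.042, so E_I = 0.042·(3550/128.116) ≈ 1.164.
E_I > 1: normal good (luxury).

1.164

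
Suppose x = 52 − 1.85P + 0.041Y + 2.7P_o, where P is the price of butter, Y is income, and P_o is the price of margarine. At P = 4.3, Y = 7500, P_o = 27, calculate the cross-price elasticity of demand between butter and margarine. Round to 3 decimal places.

0.172

At the given point, x = 52 − 1.85(4.3) + 0.041(7500) + 2.7(27) = 52 − 7.955 + 307.5 + 72.9 = 424.445.
∂x/∂P_o = +2.7, so E_xy = 2.7·(27/424.445) ≈ 0.172.
E_xy > 0: the goods are substitutes.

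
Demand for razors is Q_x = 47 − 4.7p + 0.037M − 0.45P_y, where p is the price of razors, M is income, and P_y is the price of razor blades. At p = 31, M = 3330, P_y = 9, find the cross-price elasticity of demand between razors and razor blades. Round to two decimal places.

-0.20

Substituting, Q_x = 47 − 4.7(31) + 0.037(3330) − 0.45(9) = 47 − 145.7 + 123.21 − 4.05 = 20.46.
∂Q_x/∂P_y = −0.45, so E_xy = -0.45·(9/20.46) ≈ -0.20.
E_xy < 0: the goods are complements.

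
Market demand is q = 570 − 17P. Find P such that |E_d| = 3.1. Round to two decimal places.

Set −bP/(a − bP) = −3.1 ⇒ bP = 3.1(a − bP) ⇒ bP(1+3.1) = 3.1·a.
P = 3.1·570/(17·4.1) ≈ 25.35.

25.35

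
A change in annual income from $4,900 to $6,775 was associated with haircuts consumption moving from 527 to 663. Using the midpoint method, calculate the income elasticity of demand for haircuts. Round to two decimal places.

0.71

%ΔQ = (663 − 527)/[(527+663)/2] = 136/595 ≈ 0.2286.
%ΔI = (6,775 − 4,900)/[(4,900+6,775)/2] = 1875/5837.5 ≈ 0.3212.
E_I = %ΔQ/%ΔI ≈ 0.71.
E_I ∈ (0,1): normal good (necessity).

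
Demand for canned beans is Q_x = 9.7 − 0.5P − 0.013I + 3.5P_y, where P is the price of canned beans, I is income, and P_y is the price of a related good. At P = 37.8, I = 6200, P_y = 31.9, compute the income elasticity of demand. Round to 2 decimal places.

First evaluate Q_x: 9.7 − 0.5(37.8) − 0.013(6200) + 3.5(31.9) = 9.7 − 18.9 − 80.6 + 111.65 = 21.85.
∂Q_x/∂I = −0.013, so E_I = -0.013·(6200/21.85) ≈ -3.69.
E_I < 0: inferior good.

-3.69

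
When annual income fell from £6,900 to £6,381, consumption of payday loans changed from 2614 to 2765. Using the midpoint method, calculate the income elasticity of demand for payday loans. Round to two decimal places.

%ΔQ = (2765 − 2614)/[(2614+2765)/2] = 151/2689.5 ≈ 0.0561.
%ΔI = (6,381 − 6,900)/[(6,900+6,381)/2] = -519/6640.5 ≈ -0.0782.
E_I = %ΔQ/%ΔI ≈ -0.72.
E_I < 0: inferior good.

-0.72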